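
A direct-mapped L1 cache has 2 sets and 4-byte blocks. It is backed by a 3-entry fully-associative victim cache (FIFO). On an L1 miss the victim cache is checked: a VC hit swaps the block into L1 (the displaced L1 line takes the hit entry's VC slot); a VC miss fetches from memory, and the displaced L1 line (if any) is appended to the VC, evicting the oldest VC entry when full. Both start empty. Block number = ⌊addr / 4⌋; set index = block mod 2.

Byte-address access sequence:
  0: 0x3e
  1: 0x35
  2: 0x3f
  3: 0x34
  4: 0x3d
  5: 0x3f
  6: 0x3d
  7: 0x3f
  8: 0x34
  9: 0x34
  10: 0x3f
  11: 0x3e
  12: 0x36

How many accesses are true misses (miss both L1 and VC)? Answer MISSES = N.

MISSES = 2

#0 0x3e→b15/s1 MISS; vc=[]
#1 0x35→b13/s1 MISS; vc=[15]
#2 0x3f→b15/s1 VC-HIT; vc=[13]
#3 0x34→b13/s1 VC-HIT; vc=[15]
#4 0x3d→b15/s1 VC-HIT; vc=[13]
#5 0x3f→b15/s1 L1-HIT; vc=[13]
#6 0x3d→b15/s1 L1-HIT; vc=[13]
#7 0x3f→b15/s1 L1-HIT; vc=[13]
#8 0x34→b13/s1 VC-HIT; vc=[15]
#9 0x34→b13/s1 L1-HIT; vc=[15]
#10 0x3f→b15/s1 VC-HIT; vc=[13]
#11 0x3e→b15/s1 L1-HIT; vc=[13]
#12 0x36→b13/s1 VC-HIT; vc=[15]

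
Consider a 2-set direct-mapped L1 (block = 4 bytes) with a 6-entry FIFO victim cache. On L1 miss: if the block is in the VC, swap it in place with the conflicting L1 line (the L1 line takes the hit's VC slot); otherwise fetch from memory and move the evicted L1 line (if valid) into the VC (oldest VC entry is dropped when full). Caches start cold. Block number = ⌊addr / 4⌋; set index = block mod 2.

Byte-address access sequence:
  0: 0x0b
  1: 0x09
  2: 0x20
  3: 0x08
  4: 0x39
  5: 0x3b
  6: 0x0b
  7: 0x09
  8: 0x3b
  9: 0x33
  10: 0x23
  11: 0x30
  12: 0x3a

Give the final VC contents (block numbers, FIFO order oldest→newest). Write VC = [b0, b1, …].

#0 0xb→b2/s0 MISS; vc=[]
#1 0x9→b2/s0 L1-HIT; vc=[]
#2 0x20→b8/s0 MISS; vc=[2]
#3 0x8→b2/s0 VC-HIT; vc=[8]
#4 0x39→b14/s0 MISS; vc=[8,2]
#5 0x3b→b14/s0 L1-HIT; vc=[8,2]
#6 0xb→b2/s0 VC-HIT; vc=[8,14]
#7 0x9→b2/s0 L1-HIT; vc=[8,14]
#8 0x3b→b14/s0 VC-HIT; vc=[8,2]
#9 0x33→b12/s0 MISS; vc=[8,2,14]
#10 0x23→b8/s0 VC-HIT; vc=[12,2,14]
#11 0x30→b12/s0 VC-HIT; vc=[8,2,14]
#12 0x3a→b14/s0 VC-HIT; vc=[8,2,12]

VC = [8, 2, 12]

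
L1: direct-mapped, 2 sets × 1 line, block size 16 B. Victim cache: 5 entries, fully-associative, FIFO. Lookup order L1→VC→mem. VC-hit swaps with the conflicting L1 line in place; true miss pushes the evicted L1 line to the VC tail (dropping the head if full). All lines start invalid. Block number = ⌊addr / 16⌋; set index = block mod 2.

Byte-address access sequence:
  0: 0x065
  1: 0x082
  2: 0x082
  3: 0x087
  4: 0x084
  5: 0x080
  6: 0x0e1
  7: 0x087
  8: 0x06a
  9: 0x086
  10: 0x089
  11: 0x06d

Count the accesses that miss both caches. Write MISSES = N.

MISSES = 3

0: 0x65 (blk 6, set 0) → MISS  vc=[]
1: 0x82 (blk 8, set 0) → MISS  vc=[6]
2: 0x82 (blk 8, set 0) → L1-HIT  vc=[6]
3: 0x87 (blk 8, set 0) → L1-HIT  vc=[6]
4: 0x84 (blk 8, set 0) → L1-HIT  vc=[6]
5: 0x80 (blk 8, set 0) → L1-HIT  vc=[6]
6: 0xe1 (blk 14, set 0) → MISS  vc=[6, 8]
7: 0x87 (blk 8, set 0) → VC-HIT  vc=[6, 14]
8: 0x6a (blk 6, set 0) → VC-HIT  vc=[8, 14]
9: 0x86 (blk 8, set 0) → VC-HIT  vc=[6, 14]
10: 0x89 (blk 8, set 0) → L1-HIT  vc=[6, 14]
11: 0x6d (blk 6, set 0) → VC-HIT  vc=[8, 14]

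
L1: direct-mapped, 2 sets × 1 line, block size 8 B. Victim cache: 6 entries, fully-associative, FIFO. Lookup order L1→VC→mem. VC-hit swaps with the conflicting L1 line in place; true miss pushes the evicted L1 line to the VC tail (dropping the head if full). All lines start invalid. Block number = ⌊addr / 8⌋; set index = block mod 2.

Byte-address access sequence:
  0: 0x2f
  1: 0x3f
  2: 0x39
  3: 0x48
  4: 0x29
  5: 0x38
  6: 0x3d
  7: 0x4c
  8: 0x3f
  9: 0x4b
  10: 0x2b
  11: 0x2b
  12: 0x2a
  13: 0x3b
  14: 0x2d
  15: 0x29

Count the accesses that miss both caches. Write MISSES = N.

0: 0x2f (blk 5, set 1) → MISS  vc=[]
1: 0x3f (blk 7, set 1) → MISS  vc=[5]
2: 0x39 (blk 7, set 1) → L1-HIT  vc=[5]
3: 0x48 (blk 9, set 1) → MISS  vc=[5, 7]
4: 0x29 (blk 5, set 1) → VC-HIT  vc=[9, 7]
5: 0x38 (blk 7, set 1) → VC-HIT  vc=[9, 5]
6: 0x3d (blk 7, set 1) → L1-HIT  vc=[9, 5]
7: 0x4c (blk 9, set 1) → VC-HIT  vc=[7, 5]
8: 0x3f (blk 7, set 1) → VC-HIT  vc=[9, 5]
9: 0x4b (blk 9, set 1) → VC-HIT  vc=[7, 5]
10: 0x2b (blk 5, set 1) → VC-HIT  vc=[7, 9]
11: 0x2b (blk 5, set 1) → L1-HIT  vc=[7, 9]
12: 0x2a (blk 5, set 1) → L1-HIT  vc=[7, 9]
13: 0x3b (blk 7, set 1) → VC-HIT  vc=[5, 9]
14: 0x2d (blk 5, set 1) → VC-HIT  vc=[7, 9]
15: 0x29 (blk 5, set 1) → L1-HIT  vc=[7, 9]

MISSES = 3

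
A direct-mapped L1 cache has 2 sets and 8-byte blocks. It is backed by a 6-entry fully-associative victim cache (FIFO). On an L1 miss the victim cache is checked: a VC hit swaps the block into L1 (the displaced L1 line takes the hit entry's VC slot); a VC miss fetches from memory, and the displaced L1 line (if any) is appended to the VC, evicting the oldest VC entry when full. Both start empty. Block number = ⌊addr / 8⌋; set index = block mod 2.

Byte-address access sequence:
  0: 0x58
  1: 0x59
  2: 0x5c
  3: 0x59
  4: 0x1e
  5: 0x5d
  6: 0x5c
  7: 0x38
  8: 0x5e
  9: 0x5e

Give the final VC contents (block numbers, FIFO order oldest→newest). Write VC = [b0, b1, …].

VC = [3, 7]

#0 0x58→b11/s1 MISS; vc=[]
#1 0x59→b11/s1 L1-HIT; vc=[]
#2 0x5c→b11/s1 L1-HIT; vc=[]
#3 0x59→b11/s1 L1-HIT; vc=[]
#4 0x1e→b3/s1 MISS; vc=[11]
#5 0x5d→b11/s1 VC-HIT; vc=[3]
#6 0x5c→b11/s1 L1-HIT; vc=[3]
#7 0x38→b7/s1 MISS; vc=[3,11]
#8 0x5e→b11/s1 VC-HIT; vc=[3,7]
#9 0x5e→b11/s1 L1-HIT; vc=[3,7]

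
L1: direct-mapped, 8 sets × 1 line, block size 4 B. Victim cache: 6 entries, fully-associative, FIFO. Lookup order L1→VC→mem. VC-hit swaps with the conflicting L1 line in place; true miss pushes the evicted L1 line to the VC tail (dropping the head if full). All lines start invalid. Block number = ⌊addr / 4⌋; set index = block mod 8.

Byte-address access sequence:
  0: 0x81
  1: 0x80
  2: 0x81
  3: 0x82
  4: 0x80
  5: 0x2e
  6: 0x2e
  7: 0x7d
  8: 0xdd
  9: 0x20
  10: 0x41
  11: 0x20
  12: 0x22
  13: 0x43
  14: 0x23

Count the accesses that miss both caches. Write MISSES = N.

#0 0x81→b32/s0 MISS; vc=[]
#1 0x80→b32/s0 L1-HIT; vc=[]
#2 0x81→b32/s0 L1-HIT; vc=[]
#3 0x82→b32/s0 L1-HIT; vc=[]
#4 0x80→b32/s0 L1-HIT; vc=[]
#5 0x2e→b11/s3 MISS; vc=[]
#6 0x2e→b11/s3 L1-HIT; vc=[]
#7 0x7d→b31/s7 MISS; vc=[]
#8 0xdd→b55/s7 MISS; vc=[31]
#9 0x20→b8/s0 MISS; vc=[31,32]
#10 0x41→b16/s0 MISS; vc=[31,32,8]
#11 0x20→b8/s0 VC-HIT; vc=[31,32,16]
#12 0x22→b8/s0 L1-HIT; vc=[31,32,16]
#13 0x43→b16/s0 VC-HIT; vc=[31,32,8]
#14 0x23→b8/s0 VC-HIT; vc=[31,32,16]

MISSES = 6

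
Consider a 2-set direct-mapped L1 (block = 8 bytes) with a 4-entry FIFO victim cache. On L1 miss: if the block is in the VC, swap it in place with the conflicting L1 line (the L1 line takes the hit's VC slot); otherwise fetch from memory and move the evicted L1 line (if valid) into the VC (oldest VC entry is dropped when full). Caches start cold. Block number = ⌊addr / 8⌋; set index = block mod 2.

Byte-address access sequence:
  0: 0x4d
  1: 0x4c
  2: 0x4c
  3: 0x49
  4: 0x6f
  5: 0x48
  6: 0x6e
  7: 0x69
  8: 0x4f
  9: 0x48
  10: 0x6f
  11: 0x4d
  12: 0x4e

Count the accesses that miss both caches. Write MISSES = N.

MISSES = 2

0: 0x4d (blk 9, set 1) → MISS  vc=[]
1: 0x4c (blk 9, set 1) → L1-HIT  vc=[]
2: 0x4c (blk 9, set 1) → L1-HIT  vc=[]
3: 0x49 (blk 9, set 1) → L1-HIT  vc=[]
4: 0x6f (blk 13, set 1) → MISS  vc=[9]
5: 0x48 (blk 9, set 1) → VC-HIT  vc=[13]
6: 0x6e (blk 13, set 1) → VC-HIT  vc=[9]
7: 0x69 (blk 13, set 1) → L1-HIT  vc=[9]
8: 0x4f (blk 9, set 1) → VC-HIT  vc=[13]
9: 0x48 (blk 9, set 1) → L1-HIT  vc=[13]
10: 0x6f (blk 13, set 1) → VC-HIT  vc=[9]
11: 0x4d (blk 9, set 1) → VC-HIT  vc=[13]
12: 0x4e (blk 9, set 1) → L1-HIT  vc=[13]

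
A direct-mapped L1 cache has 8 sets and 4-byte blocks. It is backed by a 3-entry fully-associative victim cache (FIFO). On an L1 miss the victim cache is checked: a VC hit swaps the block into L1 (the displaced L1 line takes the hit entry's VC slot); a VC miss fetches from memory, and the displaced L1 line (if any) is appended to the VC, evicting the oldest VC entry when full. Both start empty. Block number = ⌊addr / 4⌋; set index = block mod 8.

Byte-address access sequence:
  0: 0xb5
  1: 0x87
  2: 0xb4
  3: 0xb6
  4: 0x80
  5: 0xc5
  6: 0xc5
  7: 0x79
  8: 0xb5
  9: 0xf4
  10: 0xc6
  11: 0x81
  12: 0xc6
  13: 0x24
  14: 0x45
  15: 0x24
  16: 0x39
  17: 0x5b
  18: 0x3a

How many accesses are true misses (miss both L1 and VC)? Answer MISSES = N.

MISSES = 10

0: 0xb5 (blk 45, set 5) → MISS  vc=[]
1: 0x87 (blk 33, set 1) → MISS  vc=[]
2: 0xb4 (blk 45, set 5) → L1-HIT  vc=[]
3: 0xb6 (blk 45, set 5) → L1-HIT  vc=[]
4: 0x80 (blk 32, set 0) → MISS  vc=[]
5: 0xc5 (blk 49, set 1) → MISS  vc=[33]
6: 0xc5 (blk 49, set 1) → L1-HIT  vc=[33]
7: 0x79 (blk 30, set 6) → MISS  vc=[33]
8: 0xb5 (blk 45, set 5) → L1-HIT  vc=[33]
9: 0xf4 (blk 61, set 5) → MISS  vc=[33, 45]
10: 0xc6 (blk 49, set 1) → L1-HIT  vc=[33, 45]
11: 0x81 (blk 32, set 0) → L1-HIT  vc=[33, 45]
12: 0xc6 (blk 49, set 1) → L1-HIT  vc=[33, 45]
13: 0x24 (blk 9, set 1) → MISS  vc=[33, 45, 49]
14: 0x45 (blk 17, set 1) → MISS  vc=[45, 49, 9]
15: 0x24 (blk 9, set 1) → VC-HIT  vc=[45, 49, 17]
16: 0x39 (blk 14, set 6) → MISS  vc=[49, 17, 30]
17: 0x5b (blk 22, set 6) → MISS  vc=[17, 30, 14]
18: 0x3a (blk 14, set 6) → VC-HIT  vc=[17, 30, 22]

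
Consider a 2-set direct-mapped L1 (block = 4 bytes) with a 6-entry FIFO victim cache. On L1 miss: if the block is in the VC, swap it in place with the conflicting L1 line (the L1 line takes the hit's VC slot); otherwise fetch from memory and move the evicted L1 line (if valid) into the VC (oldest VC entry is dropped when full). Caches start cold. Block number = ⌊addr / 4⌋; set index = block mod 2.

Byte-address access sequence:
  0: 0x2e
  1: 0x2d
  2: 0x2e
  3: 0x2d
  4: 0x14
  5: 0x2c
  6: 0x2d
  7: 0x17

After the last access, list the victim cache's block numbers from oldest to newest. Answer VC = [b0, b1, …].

0: 0x2e (blk 11, set 1) → MISS  vc=[]
1: 0x2d (blk 11, set 1) → L1-HIT  vc=[]
2: 0x2e (blk 11, set 1) → L1-HIT  vc=[]
3: 0x2d (blk 11, set 1) → L1-HIT  vc=[]
4: 0x14 (blk 5, set 1) → MISS  vc=[11]
5: 0x2c (blk 11, set 1) → VC-HIT  vc=[5]
6: 0x2d (blk 11, set 1) → L1-HIT  vc=[5]
7: 0x17 (blk 5, set 1) → VC-HIT  vc=[11]

VC = [11]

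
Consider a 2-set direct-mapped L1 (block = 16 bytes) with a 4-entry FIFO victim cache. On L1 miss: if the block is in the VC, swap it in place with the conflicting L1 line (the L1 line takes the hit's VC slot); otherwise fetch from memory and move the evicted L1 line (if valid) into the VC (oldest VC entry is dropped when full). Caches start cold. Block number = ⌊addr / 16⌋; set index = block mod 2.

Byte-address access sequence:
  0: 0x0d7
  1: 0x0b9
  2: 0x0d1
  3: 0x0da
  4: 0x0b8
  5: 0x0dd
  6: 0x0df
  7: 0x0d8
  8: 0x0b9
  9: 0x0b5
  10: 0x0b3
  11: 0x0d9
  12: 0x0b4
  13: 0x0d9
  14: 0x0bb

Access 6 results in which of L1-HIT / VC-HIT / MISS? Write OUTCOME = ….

0: 0xd7 (blk 13, set 1) → MISS  vc=[]
1: 0xb9 (blk 11, set 1) → MISS  vc=[13]
2: 0xd1 (blk 13, set 1) → VC-HIT  vc=[11]
3: 0xda (blk 13, set 1) → L1-HIT  vc=[11]
4: 0xb8 (blk 11, set 1) → VC-HIT  vc=[13]
5: 0xdd (blk 13, set 1) → VC-HIT  vc=[11]
6: 0xdf (blk 13, set 1) → L1-HIT  vc=[11]
7: 0xd8 (blk 13, set 1) → L1-HIT  vc=[11]
8: 0xb9 (blk 11, set 1) → VC-HIT  vc=[13]
9: 0xb5 (blk 11, set 1) → L1-HIT  vc=[13]
10: 0xb3 (blk 11, set 1) → L1-HIT  vc=[13]
11: 0xd9 (blk 13, set 1) → VC-HIT  vc=[11]
12: 0xb4 (blk 11, set 1) → VC-HIT  vc=[13]
13: 0xd9 (blk 13, set 1) → VC-HIT  vc=[11]
14: 0xbb (blk 11, set 1) → VC-HIT  vc=[13]

OUTCOME = L1-HIT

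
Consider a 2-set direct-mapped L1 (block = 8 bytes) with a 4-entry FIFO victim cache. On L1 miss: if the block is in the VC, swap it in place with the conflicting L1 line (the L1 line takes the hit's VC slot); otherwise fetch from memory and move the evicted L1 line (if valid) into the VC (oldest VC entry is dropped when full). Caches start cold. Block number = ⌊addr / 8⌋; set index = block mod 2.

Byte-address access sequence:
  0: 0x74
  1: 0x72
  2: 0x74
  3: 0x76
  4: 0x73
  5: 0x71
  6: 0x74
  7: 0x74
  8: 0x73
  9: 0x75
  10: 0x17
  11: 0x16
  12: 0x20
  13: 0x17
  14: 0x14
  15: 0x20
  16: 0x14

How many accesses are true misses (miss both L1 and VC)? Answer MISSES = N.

MISSES = 3

0: 0x74 (blk 14, set 0) → MISS  vc=[]
1: 0x72 (blk 14, set 0) → L1-HIT  vc=[]
2: 0x74 (blk 14, set 0) → L1-HIT  vc=[]
3: 0x76 (blk 14, set 0) → L1-HIT  vc=[]
4: 0x73 (blk 14, set 0) → L1-HIT  vc=[]
5: 0x71 (blk 14, set 0) → L1-HIT  vc=[]
6: 0x74 (blk 14, set 0) → L1-HIT  vc=[]
7: 0x74 (blk 14, set 0) → L1-HIT  vc=[]
8: 0x73 (blk 14, set 0) → L1-HIT  vc=[]
9: 0x75 (blk 14, set 0) → L1-HIT  vc=[]
10: 0x17 (blk 2, set 0) → MISS  vc=[14]
11: 0x16 (blk 2, set 0) → L1-HIT  vc=[14]
12: 0x20 (blk 4, set 0) → MISS  vc=[14, 2]
13: 0x17 (blk 2, set 0) → VC-HIT  vc=[14, 4]
14: 0x14 (blk 2, set 0) → L1-HIT  vc=[14, 4]
15: 0x20 (blk 4, set 0) → VC-HIT  vc=[14, 2]
16: 0x14 (blk 2, set 0) → VC-HIT  vc=[14, 4]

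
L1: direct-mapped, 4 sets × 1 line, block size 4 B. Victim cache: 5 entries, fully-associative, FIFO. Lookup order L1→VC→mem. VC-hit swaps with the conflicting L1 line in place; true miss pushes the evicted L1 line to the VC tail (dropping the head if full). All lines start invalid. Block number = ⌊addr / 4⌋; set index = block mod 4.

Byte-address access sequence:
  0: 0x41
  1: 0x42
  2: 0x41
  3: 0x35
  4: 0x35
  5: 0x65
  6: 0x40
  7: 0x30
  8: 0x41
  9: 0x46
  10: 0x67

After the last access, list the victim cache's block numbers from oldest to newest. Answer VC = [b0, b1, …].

VC = [13, 12, 17]

0: 0x41 (blk 16, set 0) → MISS  vc=[]
1: 0x42 (blk 16, set 0) → L1-HIT  vc=[]
2: 0x41 (blk 16, set 0) → L1-HIT  vc=[]
3: 0x35 (blk 13, set 1) → MISS  vc=[]
4: 0x35 (blk 13, set 1) → L1-HIT  vc=[]
5: 0x65 (blk 25, set 1) → MISS  vc=[13]
6: 0x40 (blk 16, set 0) → L1-HIT  vc=[13]
7: 0x30 (blk 12, set 0) → MISS  vc=[13, 16]
8: 0x41 (blk 16, set 0) → VC-HIT  vc=[13, 12]
9: 0x46 (blk 17, set 1) → MISS  vc=[13, 12, 25]
10: 0x67 (blk 25, set 1) → VC-HIT  vc=[13, 12, 17]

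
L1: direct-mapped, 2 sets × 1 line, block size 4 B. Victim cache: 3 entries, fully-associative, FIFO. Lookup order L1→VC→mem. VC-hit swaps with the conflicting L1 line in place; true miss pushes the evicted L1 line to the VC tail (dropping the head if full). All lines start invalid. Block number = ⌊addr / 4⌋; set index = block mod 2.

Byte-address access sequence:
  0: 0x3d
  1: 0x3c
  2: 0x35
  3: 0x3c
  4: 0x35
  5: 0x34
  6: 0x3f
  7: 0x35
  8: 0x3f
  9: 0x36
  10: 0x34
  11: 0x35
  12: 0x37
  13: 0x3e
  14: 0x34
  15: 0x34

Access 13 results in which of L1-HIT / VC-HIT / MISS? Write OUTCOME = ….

  [0] addr=0x3d blk=15 s=1: MISS | VC []
  [1] addr=0x3c blk=15 s=1: L1-HIT | VC []
  [2] addr=0x35 blk=13 s=1: MISS | VC [15]
  [3] addr=0x3c blk=15 s=1: VC-HIT | VC [13]
  [4] addr=0x35 blk=13 s=1: VC-HIT | VC [15]
  [5] addr=0x34 blk=13 s=1: L1-HIT | VC [15]
  [6] addr=0x3f blk=15 s=1: VC-HIT | VC [13]
  [7] addr=0x35 blk=13 s=1: VC-HIT | VC [15]
  [8] addr=0x3f blk=15 s=1: VC-HIT | VC [13]
  [9] addr=0x36 blk=13 s=1: VC-HIT | VC [15]
  [10] addr=0x34 blk=13 s=1: L1-HIT | VC [15]
  [11] addr=0x35 blk=13 s=1: L1-HIT | VC [15]
  [12] addr=0x37 blk=13 s=1: L1-HIT | VC [15]
  [13] addr=0x3e blk=15 s=1: VC-HIT | VC [13]
  [14] addr=0x34 blk=13 s=1: VC-HIT | VC [15]
  [15] addr=0x34 blk=13 s=1: L1-HIT | VC [15]

OUTCOME = VC-HIT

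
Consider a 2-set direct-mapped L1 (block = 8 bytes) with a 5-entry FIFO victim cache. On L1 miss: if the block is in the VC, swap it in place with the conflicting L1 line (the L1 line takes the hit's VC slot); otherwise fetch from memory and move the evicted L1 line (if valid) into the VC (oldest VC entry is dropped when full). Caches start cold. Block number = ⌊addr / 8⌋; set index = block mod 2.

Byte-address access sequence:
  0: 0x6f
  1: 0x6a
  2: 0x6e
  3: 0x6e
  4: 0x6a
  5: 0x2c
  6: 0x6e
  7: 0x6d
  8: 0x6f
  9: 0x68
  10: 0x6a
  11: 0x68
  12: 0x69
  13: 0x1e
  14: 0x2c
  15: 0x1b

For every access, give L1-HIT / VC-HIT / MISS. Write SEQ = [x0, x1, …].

SEQ = [MISS, L1-HIT, L1-HIT, L1-HIT, L1-HIT, MISS, VC-HIT, L1-HIT, L1-HIT, L1-HIT, L1-HIT, L1-HIT, L1-HIT, MISS, VC-HIT, VC-HIT]

0: 0x6f (blk 13, set 1) → MISS  vc=[]
1: 0x6a (blk 13, set 1) → L1-HIT  vc=[]
2: 0x6e (blk 13, set 1) → L1-HIT  vc=[]
3: 0x6e (blk 13, set 1) → L1-HIT  vc=[]
4: 0x6a (blk 13, set 1) → L1-HIT  vc=[]
5: 0x2c (blk 5, set 1) → MISS  vc=[13]
6: 0x6e (blk 13, set 1) → VC-HIT  vc=[5]
7: 0x6d (blk 13, set 1) → L1-HIT  vc=[5]
8: 0x6f (blk 13, set 1) → L1-HIT  vc=[5]
9: 0x68 (blk 13, set 1) → L1-HIT  vc=[5]
10: 0x6a (blk 13, set 1) → L1-HIT  vc=[5]
11: 0x68 (blk 13, set 1) → L1-HIT  vc=[5]
12: 0x69 (blk 13, set 1) → L1-HIT  vc=[5]
13: 0x1e (blk 3, set 1) → MISS  vc=[5, 13]
14: 0x2c (blk 5, set 1) → VC-HIT  vc=[3, 13]
15: 0x1b (blk 3, set 1) → VC-HIT  vc=[5, 13]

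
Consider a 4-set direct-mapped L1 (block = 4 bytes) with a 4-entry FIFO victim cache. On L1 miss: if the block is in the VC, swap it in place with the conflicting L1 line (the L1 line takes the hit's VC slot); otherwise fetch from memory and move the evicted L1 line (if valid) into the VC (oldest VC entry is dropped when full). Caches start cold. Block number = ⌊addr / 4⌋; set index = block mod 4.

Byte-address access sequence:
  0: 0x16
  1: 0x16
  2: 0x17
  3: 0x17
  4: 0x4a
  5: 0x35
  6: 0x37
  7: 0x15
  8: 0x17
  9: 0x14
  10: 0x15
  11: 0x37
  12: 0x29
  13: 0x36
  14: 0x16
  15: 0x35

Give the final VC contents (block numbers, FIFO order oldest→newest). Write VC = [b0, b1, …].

VC = [5, 18]

0: 0x16 (blk 5, set 1) → MISS  vc=[]
1: 0x16 (blk 5, set 1) → L1-HIT  vc=[]
2: 0x17 (blk 5, set 1) → L1-HIT  vc=[]
3: 0x17 (blk 5, set 1) → L1-HIT  vc=[]
4: 0x4a (blk 18, set 2) → MISS  vc=[]
5: 0x35 (blk 13, set 1) → MISS  vc=[5]
6: 0x37 (blk 13, set 1) → L1-HIT  vc=[5]
7: 0x15 (blk 5, set 1) → VC-HIT  vc=[13]
8: 0x17 (blk 5, set 1) → L1-HIT  vc=[13]
9: 0x14 (blk 5, set 1) → L1-HIT  vc=[13]
10: 0x15 (blk 5, set 1) → L1-HIT  vc=[13]
11: 0x37 (blk 13, set 1) → VC-HIT  vc=[5]
12: 0x29 (blk 10, set 2) → MISS  vc=[5, 18]
13: 0x36 (blk 13, set 1) → L1-HIT  vc=[5, 18]
14: 0x16 (blk 5, set 1) → VC-HIT  vc=[13, 18]
15: 0x35 (blk 13, set 1) → VC-HIT  vc=[5, 18]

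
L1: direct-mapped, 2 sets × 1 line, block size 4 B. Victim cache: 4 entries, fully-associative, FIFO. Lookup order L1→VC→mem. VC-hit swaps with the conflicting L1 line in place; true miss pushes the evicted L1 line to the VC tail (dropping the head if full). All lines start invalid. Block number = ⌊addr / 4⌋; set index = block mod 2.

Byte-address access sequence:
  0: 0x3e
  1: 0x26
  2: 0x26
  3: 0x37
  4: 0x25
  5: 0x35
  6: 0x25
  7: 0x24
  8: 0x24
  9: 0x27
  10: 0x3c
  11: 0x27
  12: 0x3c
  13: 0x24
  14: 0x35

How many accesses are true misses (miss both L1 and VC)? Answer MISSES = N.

#0 0x3e→b15/s1 MISS; vc=[]
#1 0x26→b9/s1 MISS; vc=[15]
#2 0x26→b9/s1 L1-HIT; vc=[15]
#3 0x37→b13/s1 MISS; vc=[15,9]
#4 0x25→b9/s1 VC-HIT; vc=[15,13]
#5 0x35→b13/s1 VC-HIT; vc=[15,9]
#6 0x25→b9/s1 VC-HIT; vc=[15,13]
#7 0x24→b9/s1 L1-HIT; vc=[15,13]
#8 0x24→b9/s1 L1-HIT; vc=[15,13]
#9 0x27→b9/s1 L1-HIT; vc=[15,13]
#10 0x3c→b15/s1 VC-HIT; vc=[9,13]
#11 0x27→b9/s1 VC-HIT; vc=[15,13]
#12 0x3c→b15/s1 VC-HIT; vc=[9,13]
#13 0x24→b9/s1 VC-HIT; vc=[15,13]
#14 0x35→b13/s1 VC-HIT; vc=[15,9]

MISSES = 3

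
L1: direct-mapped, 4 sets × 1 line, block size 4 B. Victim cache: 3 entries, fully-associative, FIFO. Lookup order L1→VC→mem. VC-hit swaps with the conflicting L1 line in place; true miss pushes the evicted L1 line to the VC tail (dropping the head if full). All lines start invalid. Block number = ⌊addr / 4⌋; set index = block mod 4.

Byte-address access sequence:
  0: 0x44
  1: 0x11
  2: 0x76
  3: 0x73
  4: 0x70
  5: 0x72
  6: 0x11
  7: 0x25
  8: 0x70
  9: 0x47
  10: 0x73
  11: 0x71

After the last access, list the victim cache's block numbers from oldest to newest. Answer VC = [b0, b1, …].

VC = [9, 4, 29]

0: 0x44 (blk 17, set 1) → MISS  vc=[]
1: 0x11 (blk 4, set 0) → MISS  vc=[]
2: 0x76 (blk 29, set 1) → MISS  vc=[17]
3: 0x73 (blk 28, set 0) → MISS  vc=[17, 4]
4: 0x70 (blk 28, set 0) → L1-HIT  vc=[17, 4]
5: 0x72 (blk 28, set 0) → L1-HIT  vc=[17, 4]
6: 0x11 (blk 4, set 0) → VC-HIT  vc=[17, 28]
7: 0x25 (blk 9, set 1) → MISS  vc=[17, 28, 29]
8: 0x70 (blk 28, set 0) → VC-HIT  vc=[17, 4, 29]
9: 0x47 (blk 17, set 1) → VC-HIT  vc=[9, 4, 29]
10: 0x73 (blk 28, set 0) → L1-HIT  vc=[9, 4, 29]
11: 0x71 (blk 28, set 0) → L1-HIT  vc=[9, 4, 29]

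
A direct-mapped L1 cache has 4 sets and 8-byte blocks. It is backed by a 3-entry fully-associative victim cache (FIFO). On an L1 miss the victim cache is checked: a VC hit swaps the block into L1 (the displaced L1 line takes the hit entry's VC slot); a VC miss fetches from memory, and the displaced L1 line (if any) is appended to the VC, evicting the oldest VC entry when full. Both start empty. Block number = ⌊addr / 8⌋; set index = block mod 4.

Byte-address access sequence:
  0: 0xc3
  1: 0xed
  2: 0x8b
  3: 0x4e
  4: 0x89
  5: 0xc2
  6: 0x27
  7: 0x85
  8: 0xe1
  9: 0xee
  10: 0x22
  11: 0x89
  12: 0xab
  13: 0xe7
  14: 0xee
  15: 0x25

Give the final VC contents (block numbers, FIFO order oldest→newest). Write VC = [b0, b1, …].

0: 0xc3 (blk 24, set 0) → MISS  vc=[]
1: 0xed (blk 29, set 1) → MISS  vc=[]
2: 0x8b (blk 17, set 1) → MISS  vc=[29]
3: 0x4e (blk 9, set 1) → MISS  vc=[29, 17]
4: 0x89 (blk 17, set 1) → VC-HIT  vc=[29, 9]
5: 0xc2 (blk 24, set 0) → L1-HIT  vc=[29, 9]
6: 0x27 (blk 4, set 0) → MISS  vc=[29, 9, 24]
7: 0x85 (blk 16, set 0) → MISS  vc=[9, 24, 4]
8: 0xe1 (blk 28, set 0) → MISS  vc=[24, 4, 16]
9: 0xee (blk 29, set 1) → MISS  vc=[4, 16, 17]
10: 0x22 (blk 4, set 0) → VC-HIT  vc=[28, 16, 17]
11: 0x89 (blk 17, set 1) → VC-HIT  vc=[28, 16, 29]
12: 0xab (blk 21, set 1) → MISS  vc=[16, 29, 17]
13: 0xe7 (blk 28, set 0) → MISS  vc=[29, 17, 4]
14: 0xee (blk 29, set 1) → VC-HIT  vc=[21, 17, 4]
15: 0x25 (blk 4, set 0) → VC-HIT  vc=[21, 17, 28]

VC = [21, 17, 28]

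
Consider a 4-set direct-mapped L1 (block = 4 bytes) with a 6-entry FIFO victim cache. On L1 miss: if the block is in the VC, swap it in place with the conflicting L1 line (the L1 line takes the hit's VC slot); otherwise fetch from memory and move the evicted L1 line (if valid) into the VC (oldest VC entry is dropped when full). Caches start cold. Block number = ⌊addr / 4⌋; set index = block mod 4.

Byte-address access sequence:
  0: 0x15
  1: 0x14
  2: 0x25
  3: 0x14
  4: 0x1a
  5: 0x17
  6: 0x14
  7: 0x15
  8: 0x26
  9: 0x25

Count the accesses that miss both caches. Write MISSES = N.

MISSES = 3

  [0] addr=0x15 blk=5 s=1: MISS | VC []
  [1] addr=0x14 blk=5 s=1: L1-HIT | VC []
  [2] addr=0x25 blk=9 s=1: MISS | VC [5]
  [3] addr=0x14 blk=5 s=1: VC-HIT | VC [9]
  [4] addr=0x1a blk=6 s=2: MISS | VC [9]
  [5] addr=0x17 blk=5 s=1: L1-HIT | VC [9]
  [6] addr=0x14 blk=5 s=1: L1-HIT | VC [9]
  [7] addr=0x15 blk=5 s=1: L1-HIT | VC [9]
  [8] addr=0x26 blk=9 s=1: VC-HIT | VC [5]
  [9] addr=0x25 blk=9 s=1: L1-HIT | VC [5]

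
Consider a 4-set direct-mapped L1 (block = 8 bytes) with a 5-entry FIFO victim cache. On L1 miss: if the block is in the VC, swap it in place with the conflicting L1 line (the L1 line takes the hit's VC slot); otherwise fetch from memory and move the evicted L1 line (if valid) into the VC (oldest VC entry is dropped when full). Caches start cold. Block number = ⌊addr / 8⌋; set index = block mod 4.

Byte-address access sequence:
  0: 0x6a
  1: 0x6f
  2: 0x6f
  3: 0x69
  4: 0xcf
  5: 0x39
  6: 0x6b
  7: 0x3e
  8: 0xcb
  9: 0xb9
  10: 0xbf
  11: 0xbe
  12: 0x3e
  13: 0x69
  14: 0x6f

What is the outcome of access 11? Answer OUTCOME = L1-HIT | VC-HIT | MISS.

0: 0x6a (blk 13, set 1) → MISS  vc=[]
1: 0x6f (blk 13, set 1) → L1-HIT  vc=[]
2: 0x6f (blk 13, set 1) → L1-HIT  vc=[]
3: 0x69 (blk 13, set 1) → L1-HIT  vc=[]
4: 0xcf (blk 25, set 1) → MISS  vc=[13]
5: 0x39 (blk 7, set 3) → MISS  vc=[13]
6: 0x6b (blk 13, set 1) → VC-HIT  vc=[25]
7: 0x3e (blk 7, set 3) → L1-HIT  vc=[25]
8: 0xcb (blk 25, set 1) → VC-HIT  vc=[13]
9: 0xb9 (blk 23, set 3) → MISS  vc=[13, 7]
10: 0xbf (blk 23, set 3) → L1-HIT  vc=[13, 7]
11: 0xbe (blk 23, set 3) → L1-HIT  vc=[13, 7]
12: 0x3e (blk 7, set 3) → VC-HIT  vc=[13, 23]
13: 0x69 (blk 13, set 1) → VC-HIT  vc=[25, 23]
14: 0x6f (blk 13, set 1) → L1-HIT  vc=[25, 23]

OUTCOME = L1-HIT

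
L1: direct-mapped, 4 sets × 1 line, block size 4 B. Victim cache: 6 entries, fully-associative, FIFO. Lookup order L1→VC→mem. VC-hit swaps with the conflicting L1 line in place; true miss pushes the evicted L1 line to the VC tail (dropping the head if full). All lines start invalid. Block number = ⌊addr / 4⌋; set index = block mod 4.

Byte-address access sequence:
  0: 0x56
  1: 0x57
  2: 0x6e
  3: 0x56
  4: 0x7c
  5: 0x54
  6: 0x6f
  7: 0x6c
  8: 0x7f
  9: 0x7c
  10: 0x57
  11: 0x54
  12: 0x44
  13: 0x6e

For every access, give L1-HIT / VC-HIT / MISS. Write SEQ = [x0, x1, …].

SEQ = [MISS, L1-HIT, MISS, L1-HIT, MISS, L1-HIT, VC-HIT, L1-HIT, VC-HIT, L1-HIT, L1-HIT, L1-HIT, MISS, VC-HIT]

  [0] addr=0x56 blk=21 s=1: MISS | VC []
  [1] addr=0x57 blk=21 s=1: L1-HIT | VC []
  [2] addr=0x6e blk=27 s=3: MISS | VC []
  [3] addr=0x56 blk=21 s=1: L1-HIT | VC []
  [4] addr=0x7c blk=31 s=3: MISS | VC [27]
  [5] addr=0x54 blk=21 s=1: L1-HIT | VC [27]
  [6] addr=0x6f blk=27 s=3: VC-HIT | VC [31]
  [7] addr=0x6c blk=27 s=3: L1-HIT | VC [31]
  [8] addr=0x7f blk=31 s=3: VC-HIT | VC [27]
  [9] addr=0x7c blk=31 s=3: L1-HIT | VC [27]
  [10] addr=0x57 blk=21 s=1: L1-HIT | VC [27]
  [11] addr=0x54 blk=21 s=1: L1-HIT | VC [27]
  [12] addr=0x44 blk=17 s=1: MISS | VC [27, 21]
  [13] addr=0x6e blk=27 s=3: VC-HIT | VC [31, 21]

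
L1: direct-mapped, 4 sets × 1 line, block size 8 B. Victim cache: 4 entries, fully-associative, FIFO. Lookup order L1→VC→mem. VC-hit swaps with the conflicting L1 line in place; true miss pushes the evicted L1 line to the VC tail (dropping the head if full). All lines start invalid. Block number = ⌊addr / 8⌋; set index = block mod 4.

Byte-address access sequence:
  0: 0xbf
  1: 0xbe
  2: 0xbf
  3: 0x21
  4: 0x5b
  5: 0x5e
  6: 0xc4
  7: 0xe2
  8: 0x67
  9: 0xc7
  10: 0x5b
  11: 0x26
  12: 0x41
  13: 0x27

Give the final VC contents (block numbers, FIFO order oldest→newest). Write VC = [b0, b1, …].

VC = [24, 12, 28, 8]

  [0] addr=0xbf blk=23 s=3: MISS | VC []
  [1] addr=0xbe blk=23 s=3: L1-HIT | VC []
  [2] addr=0xbf blk=23 s=3: L1-HIT | VC []
  [3] addr=0x21 blk=4 s=0: MISS | VC []
  [4] addr=0x5b blk=11 s=3: MISS | VC [23]
  [5] addr=0x5e blk=11 s=3: L1-HIT | VC [23]
  [6] addr=0xc4 blk=24 s=0: MISS | VC [23, 4]
  [7] addr=0xe2 blk=28 s=0: MISS | VC [23, 4, 24]
  [8] addr=0x67 blk=12 s=0: MISS | VC [23, 4, 24, 28]
  [9] addr=0xc7 blk=24 s=0: VC-HIT | VC [23, 4, 12, 28]
  [10] addr=0x5b blk=11 s=3: L1-HIT | VC [23, 4, 12, 28]
  [11] addr=0x26 blk=4 s=0: VC-HIT | VC [23, 24, 12, 28]
  [12] addr=0x41 blk=8 s=0: MISS | VC [24, 12, 28, 4]
  [13] addr=0x27 blk=4 s=0: VC-HIT | VC [24, 12, 28, 8]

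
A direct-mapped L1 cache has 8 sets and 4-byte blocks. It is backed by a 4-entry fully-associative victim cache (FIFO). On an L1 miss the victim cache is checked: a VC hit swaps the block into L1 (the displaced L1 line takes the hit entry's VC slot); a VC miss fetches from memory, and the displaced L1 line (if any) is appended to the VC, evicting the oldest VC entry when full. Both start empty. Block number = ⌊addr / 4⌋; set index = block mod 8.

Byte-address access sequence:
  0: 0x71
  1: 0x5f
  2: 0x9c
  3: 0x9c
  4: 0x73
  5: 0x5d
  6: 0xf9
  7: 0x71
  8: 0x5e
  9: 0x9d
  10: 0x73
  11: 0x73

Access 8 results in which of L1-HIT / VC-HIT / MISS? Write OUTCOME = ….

#0 0x71→b28/s4 MISS; vc=[]
#1 0x5f→b23/s7 MISS; vc=[]
#2 0x9c→b39/s7 MISS; vc=[23]
#3 0x9c→b39/s7 L1-HIT; vc=[23]
#4 0x73→b28/s4 L1-HIT; vc=[23]
#5 0x5d→b23/s7 VC-HIT; vc=[39]
#6 0xf9→b62/s6 MISS; vc=[39]
#7 0x71→b28/s4 L1-HIT; vc=[39]
#8 0x5e→b23/s7 L1-HIT; vc=[39]
#9 0x9d→b39/s7 VC-HIT; vc=[23]
#10 0x73→b28/s4 L1-HIT; vc=[23]
#11 0x73→b28/s4 L1-HIT; vc=[23]

OUTCOME = L1-HIT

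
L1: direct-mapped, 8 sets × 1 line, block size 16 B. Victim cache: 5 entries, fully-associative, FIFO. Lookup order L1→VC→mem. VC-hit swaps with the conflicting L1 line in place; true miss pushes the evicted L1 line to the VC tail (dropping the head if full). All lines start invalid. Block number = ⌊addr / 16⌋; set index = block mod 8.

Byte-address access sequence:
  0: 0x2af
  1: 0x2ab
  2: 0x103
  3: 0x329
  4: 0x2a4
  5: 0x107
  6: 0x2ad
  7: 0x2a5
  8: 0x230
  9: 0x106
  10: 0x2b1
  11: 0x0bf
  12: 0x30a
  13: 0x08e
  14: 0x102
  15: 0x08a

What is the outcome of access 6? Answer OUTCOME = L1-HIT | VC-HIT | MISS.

OUTCOME = L1-HIT

0: 0x2af (blk 42, set 2) → MISS  vc=[]
1: 0x2ab (blk 42, set 2) → L1-HIT  vc=[]
2: 0x103 (blk 16, set 0) → MISS  vc=[]
3: 0x329 (blk 50, set 2) → MISS  vc=[42]
4: 0x2a4 (blk 42, set 2) → VC-HIT  vc=[50]
5: 0x107 (blk 16, set 0) → L1-HIT  vc=[50]
6: 0x2ad (blk 42, set 2) → L1-HIT  vc=[50]
7: 0x2a5 (blk 42, set 2) → L1-HIT  vc=[50]
8: 0x230 (blk 35, set 3) → MISS  vc=[50]
9: 0x106 (blk 16, set 0) → L1-HIT  vc=[50]
10: 0x2b1 (blk 43, set 3) → MISS  vc=[50, 35]
11: 0xbf (blk 11, set 3) → MISS  vc=[50, 35, 43]
12: 0x30a (blk 48, set 0) → MISS  vc=[50, 35, 43, 16]
13: 0x8e (blk 8, set 0) → MISS  vc=[50, 35, 43, 16, 48]
14: 0x102 (blk 16, set 0) → VC-HIT  vc=[50, 35, 43, 8, 48]
15: 0x8a (blk 8, set 0) → VC-HIT  vc=[50, 35, 43, 16, 48]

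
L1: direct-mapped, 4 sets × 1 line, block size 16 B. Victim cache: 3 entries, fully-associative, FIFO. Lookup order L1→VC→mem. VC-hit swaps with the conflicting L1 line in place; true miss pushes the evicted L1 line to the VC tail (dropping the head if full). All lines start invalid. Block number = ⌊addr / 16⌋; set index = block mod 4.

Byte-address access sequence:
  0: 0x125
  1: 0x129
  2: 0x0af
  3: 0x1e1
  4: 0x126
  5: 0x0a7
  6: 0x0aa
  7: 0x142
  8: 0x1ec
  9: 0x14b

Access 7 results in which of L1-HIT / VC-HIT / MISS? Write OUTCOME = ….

OUTCOME = MISS

0: 0x125 (blk 18, set 2) → MISS  vc=[]
1: 0x129 (blk 18, set 2) → L1-HIT  vc=[]
2: 0xaf (blk 10, set 2) → MISS  vc=[18]
3: 0x1e1 (blk 30, set 2) → MISS  vc=[18, 10]
4: 0x126 (blk 18, set 2) → VC-HIT  vc=[30, 10]
5: 0xa7 (blk 10, set 2) → VC-HIT  vc=[30, 18]
6: 0xaa (blk 10, set 2) → L1-HIT  vc=[30, 18]
7: 0x142 (blk 20, set 0) → MISS  vc=[30, 18]
8: 0x1ec (blk 30, set 2) → VC-HIT  vc=[10, 18]
9: 0x14b (blk 20, set 0) → L1-HIT  vc=[10, 18]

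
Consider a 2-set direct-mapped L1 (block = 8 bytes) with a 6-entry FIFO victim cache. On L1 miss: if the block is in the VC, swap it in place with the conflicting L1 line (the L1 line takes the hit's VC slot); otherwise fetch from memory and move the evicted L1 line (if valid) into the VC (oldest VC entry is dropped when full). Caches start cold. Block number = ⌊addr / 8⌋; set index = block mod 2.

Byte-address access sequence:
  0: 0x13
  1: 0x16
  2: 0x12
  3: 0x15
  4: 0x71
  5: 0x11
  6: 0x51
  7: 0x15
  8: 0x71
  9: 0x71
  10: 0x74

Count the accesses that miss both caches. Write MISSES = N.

MISSES = 3

  [0] addr=0x13 blk=2 s=0: MISS | VC []
  [1] addr=0x16 blk=2 s=0: L1-HIT | VC []
  [2] addr=0x12 blk=2 s=0: L1-HIT | VC []
  [3] addr=0x15 blk=2 s=0: L1-HIT | VC []
  [4] addr=0x71 blk=14 s=0: MISS | VC [2]
  [5] addr=0x11 blk=2 s=0: VC-HIT | VC [14]
  [6] addr=0x51 blk=10 s=0: MISS | VC [14, 2]
  [7] addr=0x15 blk=2 s=0: VC-HIT | VC [14, 10]
  [8] addr=0x71 blk=14 s=0: VC-HIT | VC [2, 10]
  [9] addr=0x71 blk=14 s=0: L1-HIT | VC [2, 10]
  [10] addr=0x74 blk=14 s=0: L1-HIT | VC [2, 10]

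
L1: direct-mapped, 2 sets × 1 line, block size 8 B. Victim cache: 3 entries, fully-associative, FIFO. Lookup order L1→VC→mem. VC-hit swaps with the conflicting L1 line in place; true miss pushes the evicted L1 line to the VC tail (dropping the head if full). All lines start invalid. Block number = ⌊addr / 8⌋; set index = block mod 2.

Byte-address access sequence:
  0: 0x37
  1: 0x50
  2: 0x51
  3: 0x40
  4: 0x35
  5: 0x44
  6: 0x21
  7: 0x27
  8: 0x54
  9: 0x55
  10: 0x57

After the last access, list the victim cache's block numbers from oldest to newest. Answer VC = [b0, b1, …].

VC = [6, 4, 8]

#0 0x37→b6/s0 MISS; vc=[]
#1 0x50→b10/s0 MISS; vc=[6]
#2 0x51→b10/s0 L1-HIT; vc=[6]
#3 0x40→b8/s0 MISS; vc=[6,10]
#4 0x35→b6/s0 VC-HIT; vc=[8,10]
#5 0x44→b8/s0 VC-HIT; vc=[6,10]
#6 0x21→b4/s0 MISS; vc=[6,10,8]
#7 0x27→b4/s0 L1-HIT; vc=[6,10,8]
#8 0x54→b10/s0 VC-HIT; vc=[6,4,8]
#9 0x55→b10/s0 L1-HIT; vc=[6,4,8]
#10 0x57→b10/s0 L1-HIT; vc=[6,4,8]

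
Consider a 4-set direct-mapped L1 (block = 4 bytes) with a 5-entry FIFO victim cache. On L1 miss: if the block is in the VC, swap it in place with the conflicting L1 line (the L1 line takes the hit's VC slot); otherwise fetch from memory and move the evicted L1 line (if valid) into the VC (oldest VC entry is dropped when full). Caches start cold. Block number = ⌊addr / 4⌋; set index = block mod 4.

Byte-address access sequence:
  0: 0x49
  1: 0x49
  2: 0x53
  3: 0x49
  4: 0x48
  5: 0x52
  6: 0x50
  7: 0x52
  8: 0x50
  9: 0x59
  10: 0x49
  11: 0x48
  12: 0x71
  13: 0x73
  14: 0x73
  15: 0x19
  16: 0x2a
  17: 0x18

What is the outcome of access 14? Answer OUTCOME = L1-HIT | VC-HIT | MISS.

#0 0x49→b18/s2 MISS; vc=[]
#1 0x49→b18/s2 L1-HIT; vc=[]
#2 0x53→b20/s0 MISS; vc=[]
#3 0x49→b18/s2 L1-HIT; vc=[]
#4 0x48→b18/s2 L1-HIT; vc=[]
#5 0x52→b20/s0 L1-HIT; vc=[]
#6 0x50→b20/s0 L1-HIT; vc=[]
#7 0x52→b20/s0 L1-HIT; vc=[]
#8 0x50→b20/s0 L1-HIT; vc=[]
#9 0x59→b22/s2 MISS; vc=[18]
#10 0x49→b18/s2 VC-HIT; vc=[22]
#11 0x48→b18/s2 L1-HIT; vc=[22]
#12 0x71→b28/s0 MISS; vc=[22,20]
#13 0x73→b28/s0 L1-HIT; vc=[22,20]
#14 0x73→b28/s0 L1-HIT; vc=[22,20]
#15 0x19→b6/s2 MISS; vc=[22,20,18]
#16 0x2a→b10/s2 MISS; vc=[22,20,18,6]
#17 0x18→b6/s2 VC-HIT; vc=[22,20,18,10]

OUTCOME = L1-HIT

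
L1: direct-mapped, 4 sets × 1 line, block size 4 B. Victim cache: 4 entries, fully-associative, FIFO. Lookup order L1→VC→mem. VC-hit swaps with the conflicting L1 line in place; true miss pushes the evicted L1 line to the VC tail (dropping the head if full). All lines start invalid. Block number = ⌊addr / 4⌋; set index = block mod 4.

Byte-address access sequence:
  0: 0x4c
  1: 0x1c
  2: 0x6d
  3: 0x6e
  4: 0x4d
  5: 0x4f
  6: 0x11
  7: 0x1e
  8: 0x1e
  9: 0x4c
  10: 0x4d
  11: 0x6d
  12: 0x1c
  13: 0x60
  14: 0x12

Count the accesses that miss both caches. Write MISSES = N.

#0 0x4c→b19/s3 MISS; vc=[]
#1 0x1c→b7/s3 MISS; vc=[19]
#2 0x6d→b27/s3 MISS; vc=[19,7]
#3 0x6e→b27/s3 L1-HIT; vc=[19,7]
#4 0x4d→b19/s3 VC-HIT; vc=[27,7]
#5 0x4f→b19/s3 L1-HIT; vc=[27,7]
#6 0x11→b4/s0 MISS; vc=[27,7]
#7 0x1e→b7/s3 VC-HIT; vc=[27,19]
#8 0x1e→b7/s3 L1-HIT; vc=[27,19]
#9 0x4c→b19/s3 VC-HIT; vc=[27,7]
#10 0x4d→b19/s3 L1-HIT; vc=[27,7]
#11 0x6d→b27/s3 VC-HIT; vc=[19,7]
#12 0x1c→b7/s3 VC-HIT; vc=[19,27]
#13 0x60→b24/s0 MISS; vc=[19,27,4]
#14 0x12→b4/s0 VC-HIT; vc=[19,27,24]

MISSES = 5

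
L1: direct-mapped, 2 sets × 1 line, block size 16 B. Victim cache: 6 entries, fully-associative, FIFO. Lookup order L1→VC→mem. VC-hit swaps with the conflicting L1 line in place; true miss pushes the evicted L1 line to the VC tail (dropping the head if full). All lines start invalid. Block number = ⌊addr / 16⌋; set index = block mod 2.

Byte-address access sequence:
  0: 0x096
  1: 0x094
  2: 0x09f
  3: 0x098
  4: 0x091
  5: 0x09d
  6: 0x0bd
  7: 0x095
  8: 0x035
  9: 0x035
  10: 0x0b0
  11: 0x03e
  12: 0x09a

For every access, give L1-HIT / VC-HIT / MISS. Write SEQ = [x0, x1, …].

#0 0x96→b9/s1 MISS; vc=[]
#1 0x94→b9/s1 L1-HIT; vc=[]
#2 0x9f→b9/s1 L1-HIT; vc=[]
#3 0x98→b9/s1 L1-HIT; vc=[]
#4 0x91→b9/s1 L1-HIT; vc=[]
#5 0x9d→b9/s1 L1-HIT; vc=[]
#6 0xbd→b11/s1 MISS; vc=[9]
#7 0x95→b9/s1 VC-HIT; vc=[11]
#8 0x35→b3/s1 MISS; vc=[11,9]
#9 0x35→b3/s1 L1-HIT; vc=[11,9]
#10 0xb0→b11/s1 VC-HIT; vc=[3,9]
#11 0x3e→b3/s1 VC-HIT; vc=[11,9]
#12 0x9a→b9/s1 VC-HIT; vc=[11,3]

SEQ = [MISS, L1-HIT, L1-HIT, L1-HIT, L1-HIT, L1-HIT, MISS, VC-HIT, MISS, L1-HIT, VC-HIT, VC-HIT, VC-HIT]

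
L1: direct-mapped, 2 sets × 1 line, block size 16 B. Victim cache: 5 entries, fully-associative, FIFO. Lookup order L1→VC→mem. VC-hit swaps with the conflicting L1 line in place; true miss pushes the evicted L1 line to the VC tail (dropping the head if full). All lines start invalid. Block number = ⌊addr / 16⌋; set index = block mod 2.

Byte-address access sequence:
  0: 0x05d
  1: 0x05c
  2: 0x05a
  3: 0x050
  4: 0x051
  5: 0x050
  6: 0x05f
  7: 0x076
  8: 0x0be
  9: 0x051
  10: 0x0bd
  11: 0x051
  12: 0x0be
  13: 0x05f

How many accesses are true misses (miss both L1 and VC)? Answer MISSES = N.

  [0] addr=0x5d blk=5 s=1: MISS | VC []
  [1] addr=0x5c blk=5 s=1: L1-HIT | VC []
  [2] addr=0x5a blk=5 s=1: L1-HIT | VC []
  [3] addr=0x50 blk=5 s=1: L1-HIT | VC []
  [4] addr=0x51 blk=5 s=1: L1-HIT | VC []
  [5] addr=0x50 blk=5 s=1: L1-HIT | VC []
  [6] addr=0x5f blk=5 s=1: L1-HIT | VC []
  [7] addr=0x76 blk=7 s=1: MISS | VC [5]
  [8] addr=0xbe blk=11 s=1: MISS | VC [5, 7]
  [9] addr=0x51 blk=5 s=1: VC-HIT | VC [11, 7]
  [10] addr=0xbd blk=11 s=1: VC-HIT | VC [5, 7]
  [11] addr=0x51 blk=5 s=1: VC-HIT | VC [11, 7]
  [12] addr=0xbe blk=11 s=1: VC-HIT | VC [5, 7]
  [13] addr=0x5f blk=5 s=1: VC-HIT | VC [11, 7]

MISSES = 3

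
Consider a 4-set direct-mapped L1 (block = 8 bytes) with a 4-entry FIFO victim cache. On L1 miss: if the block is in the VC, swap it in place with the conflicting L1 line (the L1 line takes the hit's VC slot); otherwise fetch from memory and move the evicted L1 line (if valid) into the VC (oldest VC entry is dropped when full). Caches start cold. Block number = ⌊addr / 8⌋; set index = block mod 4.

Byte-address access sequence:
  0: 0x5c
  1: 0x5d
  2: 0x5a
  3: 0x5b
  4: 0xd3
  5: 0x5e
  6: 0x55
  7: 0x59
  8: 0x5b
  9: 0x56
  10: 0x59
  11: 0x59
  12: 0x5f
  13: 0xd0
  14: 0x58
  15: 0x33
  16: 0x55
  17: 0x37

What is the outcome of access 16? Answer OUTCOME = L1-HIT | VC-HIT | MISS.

OUTCOME = VC-HIT

0: 0x5c (blk 11, set 3) → MISS  vc=[]
1: 0x5d (blk 11, set 3) → L1-HIT  vc=[]
2: 0x5a (blk 11, set 3) → L1-HIT  vc=[]
3: 0x5b (blk 11, set 3) → L1-HIT  vc=[]
4: 0xd3 (blk 26, set 2) → MISS  vc=[]
5: 0x5e (blk 11, set 3) → L1-HIT  vc=[]
6: 0x55 (blk 10, set 2) → MISS  vc=[26]
7: 0x59 (blk 11, set 3) → L1-HIT  vc=[26]
8: 0x5b (blk 11, set 3) → L1-HIT  vc=[26]
9: 0x56 (blk 10, set 2) → L1-HIT  vc=[26]
10: 0x59 (blk 11, set 3) → L1-HIT  vc=[26]
11: 0x59 (blk 11, set 3) → L1-HIT  vc=[26]
12: 0x5f (blk 11, set 3) → L1-HIT  vc=[26]
13: 0xd0 (blk 26, set 2) → VC-HIT  vc=[10]
14: 0x58 (blk 11, set 3) → L1-HIT  vc=[10]
15: 0x33 (blk 6, set 2) → MISS  vc=[10, 26]
16: 0x55 (blk 10, set 2) → VC-HIT  vc=[6, 26]
17: 0x37 (blk 6, set 2) → VC-HIT  vc=[10, 26]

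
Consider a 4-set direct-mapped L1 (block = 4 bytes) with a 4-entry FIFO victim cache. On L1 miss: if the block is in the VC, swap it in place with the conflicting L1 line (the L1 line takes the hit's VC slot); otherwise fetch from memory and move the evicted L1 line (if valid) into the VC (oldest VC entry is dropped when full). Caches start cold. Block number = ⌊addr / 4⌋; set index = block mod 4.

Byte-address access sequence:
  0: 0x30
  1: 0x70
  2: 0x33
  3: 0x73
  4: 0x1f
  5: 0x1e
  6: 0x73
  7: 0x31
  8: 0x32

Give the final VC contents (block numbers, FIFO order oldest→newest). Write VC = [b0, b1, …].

VC = [28]

#0 0x30→b12/s0 MISS; vc=[]
#1 0x70→b28/s0 MISS; vc=[12]
#2 0x33→b12/s0 VC-HIT; vc=[28]
#3 0x73→b28/s0 VC-HIT; vc=[12]
#4 0x1f→b7/s3 MISS; vc=[12]
#5 0x1e→b7/s3 L1-HIT; vc=[12]
#6 0x73→b28/s0 L1-HIT; vc=[12]
#7 0x31→b12/s0 VC-HIT; vc=[28]
#8 0x32→b12/s0 L1-HIT; vc=[28]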